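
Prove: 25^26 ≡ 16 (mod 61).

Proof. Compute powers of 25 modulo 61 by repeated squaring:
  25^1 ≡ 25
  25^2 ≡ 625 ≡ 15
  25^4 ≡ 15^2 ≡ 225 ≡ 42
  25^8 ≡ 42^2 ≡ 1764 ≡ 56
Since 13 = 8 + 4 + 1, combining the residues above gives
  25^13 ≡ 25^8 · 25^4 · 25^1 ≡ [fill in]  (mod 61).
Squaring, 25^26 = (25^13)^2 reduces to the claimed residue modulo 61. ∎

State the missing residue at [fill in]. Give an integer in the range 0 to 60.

Multiply the listed residues: 56 · 42 · 25 = 2352 → 58800.
Reducing modulo 61: 58800 = 963·61 + 57, so 25^13 ≡ 57.

57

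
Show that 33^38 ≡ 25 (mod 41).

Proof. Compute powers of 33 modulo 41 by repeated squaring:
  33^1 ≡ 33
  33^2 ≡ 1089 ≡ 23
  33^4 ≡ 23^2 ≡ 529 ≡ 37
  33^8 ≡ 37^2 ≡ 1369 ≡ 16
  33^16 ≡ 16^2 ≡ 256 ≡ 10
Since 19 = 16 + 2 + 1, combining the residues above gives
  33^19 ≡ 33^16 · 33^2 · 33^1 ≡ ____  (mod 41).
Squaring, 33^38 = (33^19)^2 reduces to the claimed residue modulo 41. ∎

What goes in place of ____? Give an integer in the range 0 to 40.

Multiply the listed residues: 10 · 23 · 33 = 230 → 7590.
Reducing modulo 41: 7590 = 185·41 + 5, so 33^19 ≡ 5.

5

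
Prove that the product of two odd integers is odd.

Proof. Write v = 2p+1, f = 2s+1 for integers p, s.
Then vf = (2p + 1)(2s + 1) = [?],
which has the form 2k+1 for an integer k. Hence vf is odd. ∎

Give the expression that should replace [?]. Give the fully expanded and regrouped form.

Expanding: (2p + 1)(2s + 1) = 4ps + 2p + 2s + 1.
Every term except the constant is even, so this is 2(2ps + p + s) + 1,
and 2ps + p + s ∈ ℤ gives the required form.

2(2ps + p + s) + 1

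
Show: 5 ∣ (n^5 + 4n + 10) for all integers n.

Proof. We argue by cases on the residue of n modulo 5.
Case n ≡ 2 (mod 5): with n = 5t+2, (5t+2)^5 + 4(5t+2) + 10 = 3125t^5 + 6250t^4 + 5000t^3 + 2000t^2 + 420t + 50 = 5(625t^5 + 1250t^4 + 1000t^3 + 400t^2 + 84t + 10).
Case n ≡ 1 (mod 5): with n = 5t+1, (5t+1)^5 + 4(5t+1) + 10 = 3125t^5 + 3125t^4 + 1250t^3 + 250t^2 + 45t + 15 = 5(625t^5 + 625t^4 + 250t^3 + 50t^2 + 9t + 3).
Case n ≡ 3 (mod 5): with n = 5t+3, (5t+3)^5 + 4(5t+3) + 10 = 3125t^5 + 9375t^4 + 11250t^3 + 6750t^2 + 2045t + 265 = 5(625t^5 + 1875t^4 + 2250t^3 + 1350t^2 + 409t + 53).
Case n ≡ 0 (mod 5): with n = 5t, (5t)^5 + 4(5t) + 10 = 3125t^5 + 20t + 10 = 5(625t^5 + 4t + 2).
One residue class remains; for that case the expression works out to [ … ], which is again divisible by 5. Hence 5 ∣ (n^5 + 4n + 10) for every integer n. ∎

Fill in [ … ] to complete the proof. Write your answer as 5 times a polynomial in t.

5(625t^5 + 2500t^4 + 4000t^3 + 3200t^2 + 1284t + 210)

Only n ≡ 4 (mod 5) is unaccounted for. Put n = 5t+4:
(5t+4)^5 + 4(5t+4) + 10 expands to 3125t^5 + 12500t^4 + 20000t^3 + 16000t^2 + 6420t + 1050,
and factoring out 5 leaves 5(625t^5 + 2500t^4 + 4000t^3 + 3200t^2 + 1284t + 210).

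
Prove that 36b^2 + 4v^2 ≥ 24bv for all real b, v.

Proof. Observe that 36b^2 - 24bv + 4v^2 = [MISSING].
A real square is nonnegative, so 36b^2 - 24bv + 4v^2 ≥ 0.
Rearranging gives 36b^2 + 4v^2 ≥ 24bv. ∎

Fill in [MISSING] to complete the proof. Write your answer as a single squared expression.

The leading and trailing coefficients are 6^2 and 2^2, and 24 = 2·6·2, so the trinomial is (6b - 2v)^2.
Hence 36b^2 - 24bv + 4v^2 ≥ 0.

(6b - 2v)^2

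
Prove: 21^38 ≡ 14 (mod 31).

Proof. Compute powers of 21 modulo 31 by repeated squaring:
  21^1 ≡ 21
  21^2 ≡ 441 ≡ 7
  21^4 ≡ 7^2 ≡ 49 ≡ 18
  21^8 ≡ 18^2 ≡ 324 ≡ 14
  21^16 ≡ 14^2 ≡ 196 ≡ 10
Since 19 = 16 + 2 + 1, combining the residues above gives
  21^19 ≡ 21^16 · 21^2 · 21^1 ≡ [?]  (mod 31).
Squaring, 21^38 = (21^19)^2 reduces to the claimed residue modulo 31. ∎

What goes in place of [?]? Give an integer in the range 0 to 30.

13

21^16 · 21^2 · 21^1 ≡ 10 · 7 · 21 = 1470.
1470 mod 31 = 13, so 21^19 ≡ 13 (mod 31).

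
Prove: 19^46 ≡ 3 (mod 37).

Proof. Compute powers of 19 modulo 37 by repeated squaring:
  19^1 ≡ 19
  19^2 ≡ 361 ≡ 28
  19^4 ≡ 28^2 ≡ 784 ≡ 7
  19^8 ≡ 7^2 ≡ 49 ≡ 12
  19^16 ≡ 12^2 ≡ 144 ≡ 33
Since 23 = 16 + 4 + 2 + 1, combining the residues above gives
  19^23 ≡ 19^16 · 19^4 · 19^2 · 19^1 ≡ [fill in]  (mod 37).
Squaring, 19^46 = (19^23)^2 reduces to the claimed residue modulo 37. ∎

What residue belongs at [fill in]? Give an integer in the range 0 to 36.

15

19^16 · 19^4 · 19^2 · 19^1 ≡ 33 · 7 · 28 · 19 = 122892.
122892 mod 37 = 15, so 19^23 ≡ 15 (mod 37).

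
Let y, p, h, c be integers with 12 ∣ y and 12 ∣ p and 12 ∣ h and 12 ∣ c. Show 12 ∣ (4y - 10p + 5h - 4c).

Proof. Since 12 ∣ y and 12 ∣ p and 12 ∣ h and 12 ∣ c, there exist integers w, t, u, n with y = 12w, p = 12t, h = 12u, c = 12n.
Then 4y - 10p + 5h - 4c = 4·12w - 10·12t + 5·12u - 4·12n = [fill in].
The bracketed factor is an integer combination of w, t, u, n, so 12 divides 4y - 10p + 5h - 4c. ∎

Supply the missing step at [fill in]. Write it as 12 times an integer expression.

Pull the common 12 out of every term: 4·12w - 10·12t + 5·12u - 4·12n = 12(-4n - 10t + 5u + 4w).
-4n - 10t + 5u + 4w is an integer, which exhibits the divisibility.

12(-4n - 10t + 5u + 4w)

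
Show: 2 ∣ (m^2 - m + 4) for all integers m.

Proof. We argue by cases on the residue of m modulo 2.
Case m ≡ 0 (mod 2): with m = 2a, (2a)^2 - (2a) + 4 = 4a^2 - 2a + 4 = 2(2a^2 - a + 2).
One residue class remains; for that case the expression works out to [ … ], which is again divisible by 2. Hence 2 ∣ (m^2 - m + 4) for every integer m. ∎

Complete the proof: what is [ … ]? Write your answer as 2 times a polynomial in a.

The residues treated are {0}, so the missing case is m ≡ 1 (mod 2); write m = 2a+1.
Then (2a+1)^2 - (2a+1) + 4 = 4a^2 + 2a + 4 = 2(2a^2 + a + 2).

2(2a^2 + a + 2)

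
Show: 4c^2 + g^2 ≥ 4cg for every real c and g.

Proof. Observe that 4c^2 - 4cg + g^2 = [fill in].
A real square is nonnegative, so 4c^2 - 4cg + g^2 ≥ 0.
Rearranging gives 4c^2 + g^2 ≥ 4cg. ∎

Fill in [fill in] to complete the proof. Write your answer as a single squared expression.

The leading and trailing coefficients are 2^2 and 1^2, and 4 = 2·2·1, so the trinomial is (2c - g)^2.
Hence 4c^2 - 4cg + g^2 ≥ 0.

(2c - g)^2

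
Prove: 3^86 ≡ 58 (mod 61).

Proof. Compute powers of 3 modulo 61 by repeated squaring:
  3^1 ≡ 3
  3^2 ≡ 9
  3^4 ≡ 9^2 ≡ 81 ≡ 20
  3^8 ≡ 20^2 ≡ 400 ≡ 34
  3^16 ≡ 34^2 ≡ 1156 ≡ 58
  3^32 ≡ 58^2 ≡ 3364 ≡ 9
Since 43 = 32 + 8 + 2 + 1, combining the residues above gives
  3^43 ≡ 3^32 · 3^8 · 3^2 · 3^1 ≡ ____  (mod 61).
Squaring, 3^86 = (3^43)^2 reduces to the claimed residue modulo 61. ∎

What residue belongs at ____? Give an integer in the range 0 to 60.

27

Multiply the listed residues: 9 · 34 · 9 · 3 = 306 → 2754 → 8262.
Reducing modulo 61: 8262 = 135·61 + 27, so 3^43 ≡ 27.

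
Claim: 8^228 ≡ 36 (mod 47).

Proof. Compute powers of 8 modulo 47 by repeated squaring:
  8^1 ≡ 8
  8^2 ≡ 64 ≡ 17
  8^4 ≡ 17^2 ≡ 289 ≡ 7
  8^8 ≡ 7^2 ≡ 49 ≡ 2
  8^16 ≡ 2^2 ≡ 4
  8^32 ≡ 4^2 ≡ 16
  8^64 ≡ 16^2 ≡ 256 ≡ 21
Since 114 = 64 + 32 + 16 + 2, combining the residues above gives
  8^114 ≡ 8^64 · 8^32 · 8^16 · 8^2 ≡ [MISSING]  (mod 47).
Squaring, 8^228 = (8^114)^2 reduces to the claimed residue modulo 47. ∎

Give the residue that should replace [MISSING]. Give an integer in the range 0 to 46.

8^64 · 8^32 · 8^16 · 8^2 ≡ 21 · 16 · 4 · 17 = 22848.
22848 mod 47 = 6, so 8^114 ≡ 6 (mod 47).

6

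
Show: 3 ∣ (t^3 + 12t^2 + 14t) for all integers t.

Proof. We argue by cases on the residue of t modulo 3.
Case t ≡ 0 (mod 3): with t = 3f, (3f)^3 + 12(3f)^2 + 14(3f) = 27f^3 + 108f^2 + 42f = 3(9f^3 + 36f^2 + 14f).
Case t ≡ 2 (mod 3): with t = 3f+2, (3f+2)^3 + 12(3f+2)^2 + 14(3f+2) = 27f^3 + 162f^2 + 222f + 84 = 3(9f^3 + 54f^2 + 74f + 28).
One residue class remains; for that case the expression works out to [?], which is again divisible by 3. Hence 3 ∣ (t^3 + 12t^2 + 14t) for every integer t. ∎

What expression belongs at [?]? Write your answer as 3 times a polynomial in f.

Only t ≡ 1 (mod 3) is unaccounted for. Put t = 3f+1:
(3f+1)^3 + 12(3f+1)^2 + 14(3f+1) expands to 27f^3 + 135f^2 + 123f + 27,
and factoring out 3 leaves 3(9f^3 + 45f^2 + 41f + 9).

3(9f^3 + 45f^2 + 41f + 9)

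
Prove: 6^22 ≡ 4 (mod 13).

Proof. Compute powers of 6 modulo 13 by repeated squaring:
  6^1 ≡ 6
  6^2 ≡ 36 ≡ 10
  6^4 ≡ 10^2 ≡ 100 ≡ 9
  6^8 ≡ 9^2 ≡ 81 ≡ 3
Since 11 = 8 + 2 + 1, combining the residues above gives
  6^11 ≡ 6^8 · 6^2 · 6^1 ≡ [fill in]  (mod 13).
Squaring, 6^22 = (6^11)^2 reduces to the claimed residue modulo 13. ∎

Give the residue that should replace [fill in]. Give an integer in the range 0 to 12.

Multiply the listed residues: 3 · 10 · 6 = 30 → 180.
Reducing modulo 13: 180 = 13·13 + 11, so 6^11 ≡ 11.

11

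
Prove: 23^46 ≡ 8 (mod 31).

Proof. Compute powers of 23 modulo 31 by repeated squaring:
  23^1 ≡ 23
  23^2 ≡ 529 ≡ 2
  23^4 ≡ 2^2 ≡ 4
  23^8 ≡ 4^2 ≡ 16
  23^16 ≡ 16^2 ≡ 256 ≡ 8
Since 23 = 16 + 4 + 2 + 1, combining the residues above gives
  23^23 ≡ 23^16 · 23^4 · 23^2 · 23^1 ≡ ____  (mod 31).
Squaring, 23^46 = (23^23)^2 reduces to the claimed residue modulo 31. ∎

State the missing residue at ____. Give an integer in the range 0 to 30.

15

23^16 · 23^4 · 23^2 · 23^1 ≡ 8 · 4 · 2 · 23 = 1472.
1472 mod 31 = 15, so 23^23 ≡ 15 (mod 31).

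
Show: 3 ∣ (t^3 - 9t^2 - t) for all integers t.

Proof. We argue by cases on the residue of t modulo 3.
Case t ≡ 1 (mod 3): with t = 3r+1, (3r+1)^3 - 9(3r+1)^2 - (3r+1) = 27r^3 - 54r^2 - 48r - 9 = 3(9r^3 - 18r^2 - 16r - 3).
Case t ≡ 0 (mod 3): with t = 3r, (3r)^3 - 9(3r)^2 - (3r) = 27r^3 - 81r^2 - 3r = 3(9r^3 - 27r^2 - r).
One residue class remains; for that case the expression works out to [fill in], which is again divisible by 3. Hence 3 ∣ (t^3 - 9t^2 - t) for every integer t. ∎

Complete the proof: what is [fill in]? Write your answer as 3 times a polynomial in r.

Only t ≡ 2 (mod 3) is unaccounted for. Put t = 3r+2:
(3r+2)^3 - 9(3r+2)^2 - (3r+2) expands to 27r^3 - 27r^2 - 75r - 30,
and factoring out 3 leaves 3(9r^3 - 9r^2 - 25r - 10).

3(9r^3 - 9r^2 - 25r - 10)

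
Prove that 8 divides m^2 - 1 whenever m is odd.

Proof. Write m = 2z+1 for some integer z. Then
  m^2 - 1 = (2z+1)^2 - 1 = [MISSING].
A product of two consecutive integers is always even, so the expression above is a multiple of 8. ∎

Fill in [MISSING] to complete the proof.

4z(z + 1)

(2z+1)^2 - 1 = 4z^2 + 4z + 1 - 1 = 4z^2 + 4z = 4z(z+1).
Since z and z+1 are consecutive, z(z+1) is even, and 4·(even) is a multiple of 8.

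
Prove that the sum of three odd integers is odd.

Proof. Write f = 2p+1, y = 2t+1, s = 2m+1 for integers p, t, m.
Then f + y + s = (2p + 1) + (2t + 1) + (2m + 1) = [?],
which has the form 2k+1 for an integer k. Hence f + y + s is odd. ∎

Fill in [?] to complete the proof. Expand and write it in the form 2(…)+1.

(2p + 1) + (2t + 1) + (2m + 1) = 2m + 2p + 2t + 3
= 2(m + p + t + 1) + 1.
Since m + p + t + 1 is an integer, the sum is of the form 2k+1 for an integer k.

2(m + p + t + 1) + 1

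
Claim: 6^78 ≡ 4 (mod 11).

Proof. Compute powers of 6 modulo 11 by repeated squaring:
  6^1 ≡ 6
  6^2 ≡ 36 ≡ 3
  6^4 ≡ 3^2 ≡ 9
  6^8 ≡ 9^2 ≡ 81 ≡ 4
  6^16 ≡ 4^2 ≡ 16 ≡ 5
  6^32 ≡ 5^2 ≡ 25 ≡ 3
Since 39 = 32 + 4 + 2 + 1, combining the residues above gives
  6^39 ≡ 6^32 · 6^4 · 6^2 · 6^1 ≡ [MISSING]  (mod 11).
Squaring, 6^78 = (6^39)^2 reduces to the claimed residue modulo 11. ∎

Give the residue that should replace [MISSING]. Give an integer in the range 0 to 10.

2

6^32 · 6^4 · 6^2 · 6^1 ≡ 3 · 9 · 3 · 6 = 486.
486 mod 11 = 2, so 6^39 ≡ 2 (mod 11).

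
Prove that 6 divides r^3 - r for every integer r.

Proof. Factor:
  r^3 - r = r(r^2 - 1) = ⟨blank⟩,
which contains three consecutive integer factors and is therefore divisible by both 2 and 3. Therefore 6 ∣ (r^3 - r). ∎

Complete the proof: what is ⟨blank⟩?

(r - 1)r(r + 1)

r(r^2 - 1) = r(r - 1)(r + 1) = (r - 1)r(r + 1).
These three factors are consecutive integers, so their product is divisible by 6.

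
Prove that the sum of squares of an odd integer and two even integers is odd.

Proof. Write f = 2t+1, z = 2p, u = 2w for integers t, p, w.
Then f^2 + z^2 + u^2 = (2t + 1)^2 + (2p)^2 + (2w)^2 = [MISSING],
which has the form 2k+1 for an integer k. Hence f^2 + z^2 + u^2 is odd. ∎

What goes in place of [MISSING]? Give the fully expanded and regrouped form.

(2t + 1)^2 + (2p)^2 + (2w)^2 = 4p^2 + 4t^2 + 4t + 4w^2 + 1
= 2(2p^2 + 2t^2 + 2t + 2w^2) + 1.
Since 2p^2 + 2t^2 + 2t + 2w^2 is an integer, the sum of squares is of the form 2k+1 for an integer k.

2(2p^2 + 2t^2 + 2t + 2w^2) + 1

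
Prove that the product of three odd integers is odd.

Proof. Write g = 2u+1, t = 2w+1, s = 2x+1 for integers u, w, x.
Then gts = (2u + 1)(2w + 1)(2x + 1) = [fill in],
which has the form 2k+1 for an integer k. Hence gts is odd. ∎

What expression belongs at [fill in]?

Expanding: (2u + 1)(2w + 1)(2x + 1) = 8uwx + 4uw + 4ux + 2u + 4wx + 2w + 2x + 1.
Every term except the constant is even, so this is 2(4uwx + 2uw + 2ux + u + 2wx + w + x) + 1,
and 4uwx + 2uw + 2ux + u + 2wx + w + x ∈ ℤ gives the required form.

2(4uwx + 2uw + 2ux + u + 2wx + w + x) + 1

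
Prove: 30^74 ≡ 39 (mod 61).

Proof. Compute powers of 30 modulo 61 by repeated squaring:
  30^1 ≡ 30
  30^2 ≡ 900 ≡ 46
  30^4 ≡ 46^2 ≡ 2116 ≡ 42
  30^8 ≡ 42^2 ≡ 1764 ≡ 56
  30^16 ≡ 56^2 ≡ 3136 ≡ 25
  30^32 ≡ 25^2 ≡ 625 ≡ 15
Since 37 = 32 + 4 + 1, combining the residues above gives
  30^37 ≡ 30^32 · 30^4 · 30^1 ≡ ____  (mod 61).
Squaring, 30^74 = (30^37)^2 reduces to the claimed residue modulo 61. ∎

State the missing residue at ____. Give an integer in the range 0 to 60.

51

30^32 · 30^4 · 30^1 ≡ 15 · 42 · 30 = 18900.
18900 mod 61 = 51, so 30^37 ≡ 51 (mod 61).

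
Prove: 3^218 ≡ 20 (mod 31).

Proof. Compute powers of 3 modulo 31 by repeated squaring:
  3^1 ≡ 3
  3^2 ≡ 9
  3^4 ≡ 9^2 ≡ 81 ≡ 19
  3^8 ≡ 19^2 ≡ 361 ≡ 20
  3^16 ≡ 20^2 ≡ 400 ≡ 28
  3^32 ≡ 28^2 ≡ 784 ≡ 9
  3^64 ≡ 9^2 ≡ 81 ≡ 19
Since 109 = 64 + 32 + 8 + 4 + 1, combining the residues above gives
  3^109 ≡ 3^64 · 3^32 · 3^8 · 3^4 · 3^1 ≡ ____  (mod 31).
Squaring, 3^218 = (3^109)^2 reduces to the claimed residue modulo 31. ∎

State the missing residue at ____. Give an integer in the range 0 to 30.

Multiply the listed residues: 19 · 9 · 20 · 19 · 3 = 171 → 3420 → 64980 → 194940.
Reducing modulo 31: 194940 = 6288·31 + 12, so 3^109 ≡ 12.

12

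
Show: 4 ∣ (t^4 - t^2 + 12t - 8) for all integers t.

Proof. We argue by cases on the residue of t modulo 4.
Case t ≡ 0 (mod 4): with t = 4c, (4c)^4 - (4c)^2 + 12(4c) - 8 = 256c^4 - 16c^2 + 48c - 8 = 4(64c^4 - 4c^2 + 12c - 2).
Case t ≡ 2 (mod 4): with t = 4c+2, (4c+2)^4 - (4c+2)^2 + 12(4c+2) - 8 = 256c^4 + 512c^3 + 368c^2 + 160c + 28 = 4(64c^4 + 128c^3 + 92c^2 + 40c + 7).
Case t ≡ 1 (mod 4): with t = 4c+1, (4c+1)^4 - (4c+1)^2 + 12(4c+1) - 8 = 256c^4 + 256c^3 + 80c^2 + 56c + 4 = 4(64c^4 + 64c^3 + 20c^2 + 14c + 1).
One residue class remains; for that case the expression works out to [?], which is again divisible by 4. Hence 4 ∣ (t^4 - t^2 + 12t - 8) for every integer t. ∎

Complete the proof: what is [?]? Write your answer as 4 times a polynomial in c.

The residues treated are {0, 2, 1}, so the missing case is t ≡ 3 (mod 4); write t = 4c+3.
Then (4c+3)^4 - (4c+3)^2 + 12(4c+3) - 8 = 256c^4 + 768c^3 + 848c^2 + 456c + 100 = 4(64c^4 + 192c^3 + 212c^2 + 114c + 25).

4(64c^4 + 192c^3 + 212c^2 + 114c + 25)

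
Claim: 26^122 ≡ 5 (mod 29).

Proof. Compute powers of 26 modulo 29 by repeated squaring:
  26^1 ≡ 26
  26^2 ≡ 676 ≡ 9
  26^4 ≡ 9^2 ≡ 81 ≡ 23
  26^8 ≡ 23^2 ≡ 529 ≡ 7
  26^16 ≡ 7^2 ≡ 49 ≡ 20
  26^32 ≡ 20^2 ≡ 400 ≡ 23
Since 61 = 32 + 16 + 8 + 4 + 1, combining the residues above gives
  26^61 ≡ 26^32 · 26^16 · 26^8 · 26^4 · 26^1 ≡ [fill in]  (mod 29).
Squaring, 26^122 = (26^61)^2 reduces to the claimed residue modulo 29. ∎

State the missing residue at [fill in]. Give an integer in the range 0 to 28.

18

Multiply the listed residues: 23 · 20 · 7 · 23 · 26 = 460 → 3220 → 74060 → 1925560.
Reducing modulo 29: 1925560 = 66398·29 + 18, so 26^61 ≡ 18.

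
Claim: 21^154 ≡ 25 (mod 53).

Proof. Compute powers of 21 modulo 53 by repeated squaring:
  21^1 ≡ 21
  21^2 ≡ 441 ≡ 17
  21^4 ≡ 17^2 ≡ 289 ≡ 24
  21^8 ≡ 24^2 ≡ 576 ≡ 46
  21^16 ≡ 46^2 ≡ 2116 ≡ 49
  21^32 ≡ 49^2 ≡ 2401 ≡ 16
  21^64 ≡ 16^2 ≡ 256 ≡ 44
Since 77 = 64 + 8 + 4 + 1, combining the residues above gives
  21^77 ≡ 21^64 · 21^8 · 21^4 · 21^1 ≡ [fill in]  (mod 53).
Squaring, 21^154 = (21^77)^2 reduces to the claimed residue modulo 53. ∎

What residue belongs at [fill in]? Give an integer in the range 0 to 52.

5

21^64 · 21^8 · 21^4 · 21^1 ≡ 44 · 46 · 24 · 21 = 1020096.
1020096 mod 53 = 5, so 21^77 ≡ 5 (mod 53).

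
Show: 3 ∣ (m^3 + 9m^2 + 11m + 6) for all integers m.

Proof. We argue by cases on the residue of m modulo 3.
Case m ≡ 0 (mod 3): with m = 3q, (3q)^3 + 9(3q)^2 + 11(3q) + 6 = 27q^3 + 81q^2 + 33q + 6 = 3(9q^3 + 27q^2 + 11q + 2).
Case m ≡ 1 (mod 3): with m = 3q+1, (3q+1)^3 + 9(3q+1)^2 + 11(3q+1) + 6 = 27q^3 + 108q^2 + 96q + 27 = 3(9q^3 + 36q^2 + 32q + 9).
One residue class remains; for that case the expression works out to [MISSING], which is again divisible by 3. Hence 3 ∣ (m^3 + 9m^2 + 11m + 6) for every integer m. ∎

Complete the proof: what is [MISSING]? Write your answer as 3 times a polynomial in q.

The residues treated are {0, 1}, so the missing case is m ≡ 2 (mod 3); write m = 3q+2.
Then (3q+2)^3 + 9(3q+2)^2 + 11(3q+2) + 6 = 27q^3 + 135q^2 + 177q + 72 = 3(9q^3 + 45q^2 + 59q + 24).

3(9q^3 + 45q^2 + 59q + 24)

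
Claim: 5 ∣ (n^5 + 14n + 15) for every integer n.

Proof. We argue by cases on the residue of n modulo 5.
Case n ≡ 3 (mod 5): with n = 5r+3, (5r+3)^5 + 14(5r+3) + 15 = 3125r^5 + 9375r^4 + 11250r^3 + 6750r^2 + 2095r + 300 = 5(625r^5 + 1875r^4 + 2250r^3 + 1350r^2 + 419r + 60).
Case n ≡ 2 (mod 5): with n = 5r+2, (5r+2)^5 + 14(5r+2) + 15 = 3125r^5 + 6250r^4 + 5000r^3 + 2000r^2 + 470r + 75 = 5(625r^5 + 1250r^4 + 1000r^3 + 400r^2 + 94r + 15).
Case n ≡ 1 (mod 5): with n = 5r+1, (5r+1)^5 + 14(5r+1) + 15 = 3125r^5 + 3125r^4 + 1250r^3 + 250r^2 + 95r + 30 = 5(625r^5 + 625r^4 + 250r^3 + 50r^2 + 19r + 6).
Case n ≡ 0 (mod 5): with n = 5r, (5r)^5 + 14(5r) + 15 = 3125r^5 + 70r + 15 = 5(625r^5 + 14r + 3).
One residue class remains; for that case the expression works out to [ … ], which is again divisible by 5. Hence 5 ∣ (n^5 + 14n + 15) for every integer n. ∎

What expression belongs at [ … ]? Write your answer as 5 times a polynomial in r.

Only n ≡ 4 (mod 5) is unaccounted for. Put n = 5r+4:
(5r+4)^5 + 14(5r+4) + 15 expands to 3125r^5 + 12500r^4 + 20000r^3 + 16000r^2 + 6470r + 1095,
and factoring out 5 leaves 5(625r^5 + 2500r^4 + 4000r^3 + 3200r^2 + 1294r + 219).

5(625r^5 + 2500r^4 + 4000r^3 + 3200r^2 + 1294r + 219)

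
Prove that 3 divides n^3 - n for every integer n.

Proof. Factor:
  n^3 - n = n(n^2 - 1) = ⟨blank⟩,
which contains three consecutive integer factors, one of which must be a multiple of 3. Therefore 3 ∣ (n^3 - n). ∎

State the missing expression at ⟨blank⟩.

n(n^2 - 1) = n(n - 1)(n + 1) = (n - 1)n(n + 1).
These three factors are consecutive integers, so their product is divisible by 3.

(n - 1)n(n + 1)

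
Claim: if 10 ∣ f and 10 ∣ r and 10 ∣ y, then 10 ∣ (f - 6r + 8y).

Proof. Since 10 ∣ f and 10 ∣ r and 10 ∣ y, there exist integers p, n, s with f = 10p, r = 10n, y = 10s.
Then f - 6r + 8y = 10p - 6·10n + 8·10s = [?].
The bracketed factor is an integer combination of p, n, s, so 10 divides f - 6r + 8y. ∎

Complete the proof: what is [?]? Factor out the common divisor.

Each term has a factor of 10: 10p - 6·10n + 8·10s = 10·(-6n + p + 8s).
Since -6n + p + 8s is an integer, 10 ∣ (f - 6r + 8y).

10(-6n + p + 8s)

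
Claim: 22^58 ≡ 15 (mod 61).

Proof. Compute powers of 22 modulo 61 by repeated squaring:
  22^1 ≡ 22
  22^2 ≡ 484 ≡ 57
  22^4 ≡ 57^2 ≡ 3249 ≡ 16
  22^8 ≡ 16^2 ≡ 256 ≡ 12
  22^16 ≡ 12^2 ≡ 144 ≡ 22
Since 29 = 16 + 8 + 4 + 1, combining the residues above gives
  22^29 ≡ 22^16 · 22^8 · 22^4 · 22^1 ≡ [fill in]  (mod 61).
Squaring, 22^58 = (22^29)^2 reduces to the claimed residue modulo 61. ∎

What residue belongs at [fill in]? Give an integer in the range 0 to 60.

25

22^16 · 22^8 · 22^4 · 22^1 ≡ 22 · 12 · 16 · 22 = 92928.
92928 mod 61 = 25, so 22^29 ≡ 25 (mod 61).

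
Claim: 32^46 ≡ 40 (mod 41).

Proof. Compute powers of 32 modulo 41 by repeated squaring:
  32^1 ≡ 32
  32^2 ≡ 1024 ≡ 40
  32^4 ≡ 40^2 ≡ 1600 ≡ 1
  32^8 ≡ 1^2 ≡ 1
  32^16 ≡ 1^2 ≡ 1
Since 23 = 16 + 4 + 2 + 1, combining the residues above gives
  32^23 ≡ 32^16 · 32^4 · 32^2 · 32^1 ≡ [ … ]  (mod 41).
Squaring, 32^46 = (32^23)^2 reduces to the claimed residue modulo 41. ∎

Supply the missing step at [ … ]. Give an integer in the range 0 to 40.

9

32^16 · 32^4 · 32^2 · 32^1 ≡ 1 · 1 · 40 · 32 = 1280.
1280 mod 41 = 9, so 32^23 ≡ 9 (mod 41).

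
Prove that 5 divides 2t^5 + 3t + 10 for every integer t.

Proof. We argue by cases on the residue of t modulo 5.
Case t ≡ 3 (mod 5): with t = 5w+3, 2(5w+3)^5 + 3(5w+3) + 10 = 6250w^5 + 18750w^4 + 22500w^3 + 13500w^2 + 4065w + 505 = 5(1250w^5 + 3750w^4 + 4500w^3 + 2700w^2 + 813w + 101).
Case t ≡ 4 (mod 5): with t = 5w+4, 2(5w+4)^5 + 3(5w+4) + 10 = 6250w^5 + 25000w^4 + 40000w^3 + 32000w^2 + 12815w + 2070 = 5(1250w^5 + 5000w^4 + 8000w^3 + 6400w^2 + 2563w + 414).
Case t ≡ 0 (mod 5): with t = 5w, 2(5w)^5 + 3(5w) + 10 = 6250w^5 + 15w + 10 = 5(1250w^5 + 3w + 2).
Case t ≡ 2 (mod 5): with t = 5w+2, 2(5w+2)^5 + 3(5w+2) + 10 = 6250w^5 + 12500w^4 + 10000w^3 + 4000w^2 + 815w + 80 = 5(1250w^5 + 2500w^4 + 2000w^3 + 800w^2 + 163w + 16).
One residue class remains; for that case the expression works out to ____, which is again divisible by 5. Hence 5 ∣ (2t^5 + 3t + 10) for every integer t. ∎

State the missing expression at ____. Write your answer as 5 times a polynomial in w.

Only t ≡ 1 (mod 5) is unaccounted for. Put t = 5w+1:
2(5w+1)^5 + 3(5w+1) + 10 expands to 6250w^5 + 6250w^4 + 2500w^3 + 500w^2 + 65w + 15,
and factoring out 5 leaves 5(1250w^5 + 1250w^4 + 500w^3 + 100w^2 + 13w + 3).

5(1250w^5 + 1250w^4 + 500w^3 + 100w^2 + 13w + 3)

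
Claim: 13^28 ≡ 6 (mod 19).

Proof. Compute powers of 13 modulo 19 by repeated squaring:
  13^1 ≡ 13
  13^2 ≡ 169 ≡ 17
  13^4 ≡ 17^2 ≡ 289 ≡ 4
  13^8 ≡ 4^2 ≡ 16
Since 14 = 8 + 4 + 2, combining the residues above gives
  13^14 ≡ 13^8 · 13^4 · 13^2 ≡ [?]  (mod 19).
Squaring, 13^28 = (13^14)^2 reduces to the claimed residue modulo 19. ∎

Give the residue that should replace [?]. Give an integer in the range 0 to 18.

Multiply the listed residues: 16 · 4 · 17 = 64 → 1088.
Reducing modulo 19: 1088 = 57·19 + 5, so 13^14 ≡ 5.

5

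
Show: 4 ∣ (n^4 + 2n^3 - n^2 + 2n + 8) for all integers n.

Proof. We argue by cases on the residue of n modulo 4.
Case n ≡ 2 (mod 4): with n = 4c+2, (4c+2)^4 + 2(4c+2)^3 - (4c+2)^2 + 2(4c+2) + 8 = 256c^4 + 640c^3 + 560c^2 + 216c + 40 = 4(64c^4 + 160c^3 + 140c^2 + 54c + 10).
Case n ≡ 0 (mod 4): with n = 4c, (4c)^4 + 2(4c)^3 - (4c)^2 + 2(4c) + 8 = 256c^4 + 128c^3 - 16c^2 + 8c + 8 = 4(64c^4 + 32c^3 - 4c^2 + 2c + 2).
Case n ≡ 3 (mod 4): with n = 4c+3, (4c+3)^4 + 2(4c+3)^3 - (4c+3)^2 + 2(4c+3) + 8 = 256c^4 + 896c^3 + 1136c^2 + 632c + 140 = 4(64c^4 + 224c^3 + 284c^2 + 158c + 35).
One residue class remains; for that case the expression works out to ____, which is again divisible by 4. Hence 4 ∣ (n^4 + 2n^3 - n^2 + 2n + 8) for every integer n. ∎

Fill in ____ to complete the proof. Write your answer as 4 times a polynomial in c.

Only n ≡ 1 (mod 4) is unaccounted for. Put n = 4c+1:
(4c+1)^4 + 2(4c+1)^3 - (4c+1)^2 + 2(4c+1) + 8 expands to 256c^4 + 384c^3 + 176c^2 + 40c + 12,
and factoring out 4 leaves 4(64c^4 + 96c^3 + 44c^2 + 10c + 3).

4(64c^4 + 96c^3 + 44c^2 + 10c + 3)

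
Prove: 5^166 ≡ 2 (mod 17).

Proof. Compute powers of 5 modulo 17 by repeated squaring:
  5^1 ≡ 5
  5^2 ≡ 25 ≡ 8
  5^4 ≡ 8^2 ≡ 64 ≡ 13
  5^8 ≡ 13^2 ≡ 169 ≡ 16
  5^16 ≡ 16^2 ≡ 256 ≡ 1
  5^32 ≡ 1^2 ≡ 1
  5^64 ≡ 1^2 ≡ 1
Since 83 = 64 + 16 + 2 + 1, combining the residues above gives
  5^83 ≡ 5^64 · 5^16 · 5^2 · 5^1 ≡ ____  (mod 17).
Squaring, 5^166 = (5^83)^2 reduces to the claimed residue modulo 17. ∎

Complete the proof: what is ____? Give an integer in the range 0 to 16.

5^64 · 5^16 · 5^2 · 5^1 ≡ 1 · 1 · 8 · 5 = 40.
40 mod 17 = 6, so 5^83 ≡ 6 (mod 17).

6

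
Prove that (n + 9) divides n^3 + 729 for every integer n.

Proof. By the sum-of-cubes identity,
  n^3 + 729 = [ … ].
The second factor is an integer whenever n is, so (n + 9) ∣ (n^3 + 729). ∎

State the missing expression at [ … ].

(n + 9)(n^2 - 9n + 81)

Polynomial division of n^3 + 729 by n + 9 leaves remainder 0 and quotient n^2 - 9n + 81.
Hence n^3 + 729 = (n + 9)(n^2 - 9n + 81).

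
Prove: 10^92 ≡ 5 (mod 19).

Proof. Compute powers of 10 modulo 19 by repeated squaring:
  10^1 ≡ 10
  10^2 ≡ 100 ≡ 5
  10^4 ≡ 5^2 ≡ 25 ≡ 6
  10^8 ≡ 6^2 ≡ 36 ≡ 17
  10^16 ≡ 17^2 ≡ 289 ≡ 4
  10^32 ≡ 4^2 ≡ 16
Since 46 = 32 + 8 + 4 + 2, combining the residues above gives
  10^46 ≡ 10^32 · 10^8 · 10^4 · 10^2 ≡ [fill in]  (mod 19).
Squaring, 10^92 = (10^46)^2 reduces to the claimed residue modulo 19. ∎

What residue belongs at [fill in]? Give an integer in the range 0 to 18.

Multiply the listed residues: 16 · 17 · 6 · 5 = 272 → 1632 → 8160.
Reducing modulo 19: 8160 = 429·19 + 9, so 10^46 ≡ 9.

9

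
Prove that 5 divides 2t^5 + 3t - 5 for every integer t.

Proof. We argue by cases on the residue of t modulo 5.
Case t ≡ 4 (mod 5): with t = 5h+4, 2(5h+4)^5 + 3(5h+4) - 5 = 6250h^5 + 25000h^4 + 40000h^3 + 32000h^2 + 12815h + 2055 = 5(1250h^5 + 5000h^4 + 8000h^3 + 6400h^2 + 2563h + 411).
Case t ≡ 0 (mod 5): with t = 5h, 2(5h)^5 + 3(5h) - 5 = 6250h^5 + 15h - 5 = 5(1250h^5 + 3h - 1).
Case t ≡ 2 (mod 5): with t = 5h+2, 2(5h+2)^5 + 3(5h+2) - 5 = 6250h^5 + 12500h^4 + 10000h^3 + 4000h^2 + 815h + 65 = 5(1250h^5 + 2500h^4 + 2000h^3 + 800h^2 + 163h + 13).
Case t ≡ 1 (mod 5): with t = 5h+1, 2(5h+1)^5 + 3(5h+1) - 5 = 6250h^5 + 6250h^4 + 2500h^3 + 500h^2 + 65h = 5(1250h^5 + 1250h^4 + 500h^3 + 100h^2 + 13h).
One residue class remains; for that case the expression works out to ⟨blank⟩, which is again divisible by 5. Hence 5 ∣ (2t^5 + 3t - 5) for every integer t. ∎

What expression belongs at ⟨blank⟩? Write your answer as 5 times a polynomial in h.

The residues treated are {4, 0, 2, 1}, so the missing case is t ≡ 3 (mod 5); write t = 5h+3.
Then 2(5h+3)^5 + 3(5h+3) - 5 = 6250h^5 + 18750h^4 + 22500h^3 + 13500h^2 + 4065h + 490 = 5(1250h^5 + 3750h^4 + 4500h^3 + 2700h^2 + 813h + 98).

5(1250h^5 + 3750h^4 + 4500h^3 + 2700h^2 + 813h + 98)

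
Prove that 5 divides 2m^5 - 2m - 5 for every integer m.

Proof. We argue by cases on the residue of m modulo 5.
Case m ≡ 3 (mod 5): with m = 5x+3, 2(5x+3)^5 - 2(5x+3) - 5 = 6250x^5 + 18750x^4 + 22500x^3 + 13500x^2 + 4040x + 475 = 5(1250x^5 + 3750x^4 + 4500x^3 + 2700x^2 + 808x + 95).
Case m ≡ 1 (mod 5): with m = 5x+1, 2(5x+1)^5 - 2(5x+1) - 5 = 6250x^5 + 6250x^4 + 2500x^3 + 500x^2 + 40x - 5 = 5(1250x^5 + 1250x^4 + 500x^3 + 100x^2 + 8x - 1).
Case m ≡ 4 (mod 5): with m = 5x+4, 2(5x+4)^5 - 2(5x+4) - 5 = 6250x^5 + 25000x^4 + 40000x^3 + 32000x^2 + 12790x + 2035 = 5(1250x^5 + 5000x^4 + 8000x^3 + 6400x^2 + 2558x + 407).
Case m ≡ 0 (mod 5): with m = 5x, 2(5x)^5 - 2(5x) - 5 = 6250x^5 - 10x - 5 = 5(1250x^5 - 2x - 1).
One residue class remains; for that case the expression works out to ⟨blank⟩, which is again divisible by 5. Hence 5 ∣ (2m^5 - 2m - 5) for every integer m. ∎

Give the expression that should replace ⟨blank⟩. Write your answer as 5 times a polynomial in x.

Only m ≡ 2 (mod 5) is unaccounted for. Put m = 5x+2:
2(5x+2)^5 - 2(5x+2) - 5 expands to 6250x^5 + 12500x^4 + 10000x^3 + 4000x^2 + 790x + 55,
and factoring out 5 leaves 5(1250x^5 + 2500x^4 + 2000x^3 + 800x^2 + 158x + 11).

5(1250x^5 + 2500x^4 + 2000x^3 + 800x^2 + 158x + 11)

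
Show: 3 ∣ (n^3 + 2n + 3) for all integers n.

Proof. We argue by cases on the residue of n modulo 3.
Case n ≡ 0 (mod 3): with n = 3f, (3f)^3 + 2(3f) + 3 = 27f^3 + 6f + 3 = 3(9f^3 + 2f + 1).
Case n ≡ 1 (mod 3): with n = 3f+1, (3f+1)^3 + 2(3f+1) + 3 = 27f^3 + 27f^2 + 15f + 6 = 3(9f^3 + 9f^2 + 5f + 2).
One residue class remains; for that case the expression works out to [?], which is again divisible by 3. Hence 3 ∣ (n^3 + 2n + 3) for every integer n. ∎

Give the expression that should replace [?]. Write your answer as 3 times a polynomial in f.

The residues treated are {0, 1}, so the missing case is n ≡ 2 (mod 3); write n = 3f+2.
Then (3f+2)^3 + 2(3f+2) + 3 = 27f^3 + 54f^2 + 42f + 15 = 3(9f^3 + 18f^2 + 14f + 5).

3(9f^3 + 18f^2 + 14f + 5)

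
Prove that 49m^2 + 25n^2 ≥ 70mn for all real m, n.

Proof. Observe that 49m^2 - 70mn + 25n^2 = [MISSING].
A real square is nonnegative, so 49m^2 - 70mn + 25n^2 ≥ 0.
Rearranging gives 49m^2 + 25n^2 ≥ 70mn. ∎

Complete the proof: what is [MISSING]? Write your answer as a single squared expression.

(7m - 5n)^2

49m^2 - 70mn + 25n^2 is a perfect-square trinomial: the outer terms are (7m)^2 and (5n)^2, and the cross term is -2·7m·5n.
So 49m^2 - 70mn + 25n^2 = (7m - 5n)^2 ≥ 0.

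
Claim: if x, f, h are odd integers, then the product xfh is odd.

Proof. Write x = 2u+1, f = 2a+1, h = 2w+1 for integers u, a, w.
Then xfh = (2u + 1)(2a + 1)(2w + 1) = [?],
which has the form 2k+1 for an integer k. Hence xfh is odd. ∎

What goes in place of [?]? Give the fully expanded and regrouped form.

(2u + 1)(2a + 1)(2w + 1) = 8auw + 4au + 4aw + 2a + 4uw + 2u + 2w + 1
= 2(4auw + 2au + 2aw + a + 2uw + u + w) + 1.
Since 4auw + 2au + 2aw + a + 2uw + u + w is an integer, the product is of the form 2k+1 for an integer k.

2(4auw + 2au + 2aw + a + 2uw + u + w) + 1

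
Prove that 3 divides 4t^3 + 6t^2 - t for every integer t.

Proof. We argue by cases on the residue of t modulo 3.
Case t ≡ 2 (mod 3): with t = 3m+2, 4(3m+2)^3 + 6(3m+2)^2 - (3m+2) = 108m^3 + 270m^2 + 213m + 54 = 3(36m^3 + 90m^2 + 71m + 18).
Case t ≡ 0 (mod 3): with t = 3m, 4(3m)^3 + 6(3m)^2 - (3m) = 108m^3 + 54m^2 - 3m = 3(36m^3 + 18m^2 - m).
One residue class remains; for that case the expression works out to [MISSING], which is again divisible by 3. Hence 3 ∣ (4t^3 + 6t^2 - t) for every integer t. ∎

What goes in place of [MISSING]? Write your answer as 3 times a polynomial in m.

3(36m^3 + 54m^2 + 23m + 3)

The residues treated are {2, 0}, so the missing case is t ≡ 1 (mod 3); write t = 3m+1.
Then 4(3m+1)^3 + 6(3m+1)^2 - (3m+1) = 108m^3 + 162m^2 + 69m + 9 = 3(36m^3 + 54m^2 + 23m + 3).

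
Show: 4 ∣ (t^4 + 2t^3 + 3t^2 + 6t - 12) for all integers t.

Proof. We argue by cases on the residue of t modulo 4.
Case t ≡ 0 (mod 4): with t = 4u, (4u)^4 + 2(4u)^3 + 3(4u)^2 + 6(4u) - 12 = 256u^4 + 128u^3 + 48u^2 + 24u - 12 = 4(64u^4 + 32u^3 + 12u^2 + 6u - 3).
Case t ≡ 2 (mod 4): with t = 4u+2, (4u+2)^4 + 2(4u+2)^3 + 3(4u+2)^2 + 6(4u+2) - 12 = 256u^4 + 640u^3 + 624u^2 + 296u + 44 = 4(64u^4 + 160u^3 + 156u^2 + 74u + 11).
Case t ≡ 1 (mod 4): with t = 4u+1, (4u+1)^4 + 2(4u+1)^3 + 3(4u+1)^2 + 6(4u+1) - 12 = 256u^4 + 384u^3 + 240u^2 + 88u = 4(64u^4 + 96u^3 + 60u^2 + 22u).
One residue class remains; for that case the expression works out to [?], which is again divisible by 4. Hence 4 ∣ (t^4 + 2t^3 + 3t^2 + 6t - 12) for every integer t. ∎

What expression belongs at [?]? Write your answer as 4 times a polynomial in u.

Only t ≡ 3 (mod 4) is unaccounted for. Put t = 4u+3:
(4u+3)^4 + 2(4u+3)^3 + 3(4u+3)^2 + 6(4u+3) - 12 expands to 256u^4 + 896u^3 + 1200u^2 + 744u + 168,
and factoring out 4 leaves 4(64u^4 + 224u^3 + 300u^2 + 186u + 42).

4(64u^4 + 224u^3 + 300u^2 + 186u + 42)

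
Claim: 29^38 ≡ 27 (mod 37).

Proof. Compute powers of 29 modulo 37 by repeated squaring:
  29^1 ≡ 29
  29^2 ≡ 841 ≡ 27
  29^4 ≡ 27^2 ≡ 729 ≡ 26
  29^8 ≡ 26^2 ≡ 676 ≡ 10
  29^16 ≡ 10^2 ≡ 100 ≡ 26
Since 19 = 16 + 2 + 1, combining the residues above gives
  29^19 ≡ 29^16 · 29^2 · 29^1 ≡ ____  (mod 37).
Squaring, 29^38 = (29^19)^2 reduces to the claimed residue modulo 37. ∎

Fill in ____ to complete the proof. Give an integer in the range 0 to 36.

29^16 · 29^2 · 29^1 ≡ 26 · 27 · 29 = 20358.
20358 mod 37 = 8, so 29^19 ≡ 8 (mod 37).

8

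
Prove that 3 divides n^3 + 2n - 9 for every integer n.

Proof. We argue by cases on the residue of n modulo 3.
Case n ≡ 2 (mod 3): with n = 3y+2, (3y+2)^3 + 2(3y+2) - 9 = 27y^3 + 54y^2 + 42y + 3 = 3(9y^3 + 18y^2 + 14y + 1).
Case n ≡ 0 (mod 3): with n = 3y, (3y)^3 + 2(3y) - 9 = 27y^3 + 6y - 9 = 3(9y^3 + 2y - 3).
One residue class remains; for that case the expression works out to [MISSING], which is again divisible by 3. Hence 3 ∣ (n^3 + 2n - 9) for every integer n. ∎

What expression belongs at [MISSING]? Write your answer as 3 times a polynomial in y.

3(9y^3 + 9y^2 + 5y - 2)

The residues treated are {2, 0}, so the missing case is n ≡ 1 (mod 3); write n = 3y+1.
Then (3y+1)^3 + 2(3y+1) - 9 = 27y^3 + 27y^2 + 15y - 6 = 3(9y^3 + 9y^2 + 5y - 2).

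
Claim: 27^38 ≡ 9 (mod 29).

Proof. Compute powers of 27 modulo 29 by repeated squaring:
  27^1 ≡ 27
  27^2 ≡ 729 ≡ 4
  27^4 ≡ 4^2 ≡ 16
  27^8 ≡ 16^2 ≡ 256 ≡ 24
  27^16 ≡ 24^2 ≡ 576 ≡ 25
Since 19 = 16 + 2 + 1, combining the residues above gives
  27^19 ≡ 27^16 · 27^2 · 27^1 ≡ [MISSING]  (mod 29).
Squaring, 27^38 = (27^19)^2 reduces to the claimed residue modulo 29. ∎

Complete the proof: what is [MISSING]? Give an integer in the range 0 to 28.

3

27^16 · 27^2 · 27^1 ≡ 25 · 4 · 27 = 2700.
2700 mod 29 = 3, so 27^19 ≡ 3 (mod 29).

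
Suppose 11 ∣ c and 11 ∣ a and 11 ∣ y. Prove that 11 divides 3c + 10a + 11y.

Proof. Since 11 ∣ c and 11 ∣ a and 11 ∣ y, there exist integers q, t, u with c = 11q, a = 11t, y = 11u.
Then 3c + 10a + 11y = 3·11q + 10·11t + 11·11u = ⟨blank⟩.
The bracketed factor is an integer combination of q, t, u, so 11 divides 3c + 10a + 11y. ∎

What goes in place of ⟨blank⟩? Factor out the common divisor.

Pull the common 11 out of every term: 3·11q + 10·11t + 11·11u = 11(3q + 10t + 11u).
3q + 10t + 11u is an integer, which exhibits the divisibility.

11(3q + 10t + 11u)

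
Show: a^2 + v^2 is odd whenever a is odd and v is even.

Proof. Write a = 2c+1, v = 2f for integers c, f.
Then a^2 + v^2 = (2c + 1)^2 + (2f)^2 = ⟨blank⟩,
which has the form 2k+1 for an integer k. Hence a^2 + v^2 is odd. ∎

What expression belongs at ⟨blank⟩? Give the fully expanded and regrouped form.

2(2c^2 + 2c + 2f^2) + 1

Expanding: (2c + 1)^2 + (2f)^2 = 4c^2 + 4c + 4f^2 + 1.
Every term except the constant is even, so this is 2(2c^2 + 2c + 2f^2) + 1,
and 2c^2 + 2c + 2f^2 ∈ ℤ gives the required form.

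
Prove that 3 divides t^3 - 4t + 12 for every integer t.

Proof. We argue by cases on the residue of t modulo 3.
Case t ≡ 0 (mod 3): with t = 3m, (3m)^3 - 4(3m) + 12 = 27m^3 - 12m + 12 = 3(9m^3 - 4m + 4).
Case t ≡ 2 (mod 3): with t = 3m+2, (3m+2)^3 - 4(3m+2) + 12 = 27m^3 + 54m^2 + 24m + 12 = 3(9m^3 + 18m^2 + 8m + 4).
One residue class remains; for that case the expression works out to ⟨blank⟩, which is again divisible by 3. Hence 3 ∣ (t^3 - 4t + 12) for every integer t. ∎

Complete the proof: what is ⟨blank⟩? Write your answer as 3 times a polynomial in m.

The residues treated are {0, 2}, so the missing case is t ≡ 1 (mod 3); write t = 3m+1.
Then (3m+1)^3 - 4(3m+1) + 12 = 27m^3 + 27m^2 - 3m + 9 = 3(9m^3 + 9m^2 - m + 3).

3(9m^3 + 9m^2 - m + 3)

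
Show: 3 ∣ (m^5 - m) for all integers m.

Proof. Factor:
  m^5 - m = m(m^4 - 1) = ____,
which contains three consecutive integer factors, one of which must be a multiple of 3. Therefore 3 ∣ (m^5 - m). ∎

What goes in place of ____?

m^4 - 1 = (m^2 - 1)(m^2 + 1), and m^2 - 1 = (m-1)(m+1).
So m(m^4 - 1) = (m - 1)m(m + 1)(m^2 + 1).

(m - 1)m(m + 1)(m^2 + 1)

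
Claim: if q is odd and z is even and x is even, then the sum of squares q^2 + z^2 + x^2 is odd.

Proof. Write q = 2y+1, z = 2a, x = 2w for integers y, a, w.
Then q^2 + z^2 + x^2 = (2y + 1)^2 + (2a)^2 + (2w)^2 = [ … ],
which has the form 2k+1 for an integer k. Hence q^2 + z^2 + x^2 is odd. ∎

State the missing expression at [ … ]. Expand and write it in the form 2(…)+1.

2(2a^2 + 2w^2 + 2y^2 + 2y) + 1

(2y + 1)^2 + (2a)^2 + (2w)^2 = 4a^2 + 4w^2 + 4y^2 + 4y + 1
= 2(2a^2 + 2w^2 + 2y^2 + 2y) + 1.
Since 2a^2 + 2w^2 + 2y^2 + 2y is an integer, the sum of squares is of the form 2k+1 for an integer k.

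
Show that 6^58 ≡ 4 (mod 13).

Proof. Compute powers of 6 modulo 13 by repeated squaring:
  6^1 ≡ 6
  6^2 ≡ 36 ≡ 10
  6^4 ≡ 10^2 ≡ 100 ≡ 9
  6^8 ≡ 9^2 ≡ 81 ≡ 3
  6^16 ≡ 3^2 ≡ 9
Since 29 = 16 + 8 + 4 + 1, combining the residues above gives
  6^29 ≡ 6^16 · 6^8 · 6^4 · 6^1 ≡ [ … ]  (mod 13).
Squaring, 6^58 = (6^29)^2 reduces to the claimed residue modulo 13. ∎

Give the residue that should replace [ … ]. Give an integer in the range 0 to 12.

2

Multiply the listed residues: 9 · 3 · 9 · 6 = 27 → 243 → 1458.
Reducing modulo 13: 1458 = 112·13 + 2, so 6^29 ≡ 2.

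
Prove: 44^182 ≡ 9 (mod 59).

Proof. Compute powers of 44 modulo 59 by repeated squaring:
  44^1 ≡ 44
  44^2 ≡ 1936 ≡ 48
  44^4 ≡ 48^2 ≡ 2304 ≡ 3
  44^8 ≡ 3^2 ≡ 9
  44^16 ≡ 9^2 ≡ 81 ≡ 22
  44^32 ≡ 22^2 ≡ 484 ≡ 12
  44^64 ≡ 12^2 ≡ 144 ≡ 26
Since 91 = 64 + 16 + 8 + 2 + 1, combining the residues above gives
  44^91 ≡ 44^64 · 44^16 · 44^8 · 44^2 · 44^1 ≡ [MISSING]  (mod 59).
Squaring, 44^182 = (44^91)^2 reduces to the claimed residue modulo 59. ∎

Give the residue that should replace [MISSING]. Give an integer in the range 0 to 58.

56

Multiply the listed residues: 26 · 22 · 9 · 48 · 44 = 572 → 5148 → 247104 → 10872576.
Reducing modulo 59: 10872576 = 184280·59 + 56, so 44^91 ≡ 56.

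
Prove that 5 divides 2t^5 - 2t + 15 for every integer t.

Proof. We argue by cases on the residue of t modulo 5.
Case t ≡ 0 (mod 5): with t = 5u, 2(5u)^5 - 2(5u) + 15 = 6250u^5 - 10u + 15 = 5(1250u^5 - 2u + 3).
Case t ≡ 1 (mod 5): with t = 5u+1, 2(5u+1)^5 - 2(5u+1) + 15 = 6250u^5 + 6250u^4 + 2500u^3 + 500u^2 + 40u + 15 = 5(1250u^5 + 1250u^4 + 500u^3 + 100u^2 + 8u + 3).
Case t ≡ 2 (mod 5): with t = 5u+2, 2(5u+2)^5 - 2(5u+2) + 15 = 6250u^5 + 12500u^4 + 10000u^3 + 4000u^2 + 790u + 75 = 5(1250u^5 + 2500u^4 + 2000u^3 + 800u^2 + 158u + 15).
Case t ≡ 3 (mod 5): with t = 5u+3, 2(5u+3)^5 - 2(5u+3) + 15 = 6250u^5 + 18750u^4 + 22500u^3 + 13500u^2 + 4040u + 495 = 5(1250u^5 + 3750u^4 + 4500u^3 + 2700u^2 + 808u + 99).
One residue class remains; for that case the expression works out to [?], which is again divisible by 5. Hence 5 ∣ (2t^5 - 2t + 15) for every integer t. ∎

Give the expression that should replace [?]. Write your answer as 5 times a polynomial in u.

The residues treated are {0, 1, 2, 3}, so the missing case is t ≡ 4 (mod 5); write t = 5u+4.
Then 2(5u+4)^5 - 2(5u+4) + 15 = 6250u^5 + 25000u^4 + 40000u^3 + 32000u^2 + 12790u + 2055 = 5(1250u^5 + 5000u^4 + 8000u^3 + 6400u^2 + 2558u + 411).

5(1250u^5 + 5000u^4 + 8000u^3 + 6400u^2 + 2558u + 411)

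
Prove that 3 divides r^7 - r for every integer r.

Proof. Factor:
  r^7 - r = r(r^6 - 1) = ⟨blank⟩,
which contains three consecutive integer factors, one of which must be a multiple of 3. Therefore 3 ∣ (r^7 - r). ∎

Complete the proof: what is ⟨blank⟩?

(r - 1)r(r + 1)(r^4 + r^2 + 1)

r^6 - 1 = (r^2 - 1)(r^4 + r^2 + 1), and r^2 - 1 = (r-1)(r+1).
So r(r^6 - 1) = (r - 1)r(r + 1)(r^4 + r^2 + 1).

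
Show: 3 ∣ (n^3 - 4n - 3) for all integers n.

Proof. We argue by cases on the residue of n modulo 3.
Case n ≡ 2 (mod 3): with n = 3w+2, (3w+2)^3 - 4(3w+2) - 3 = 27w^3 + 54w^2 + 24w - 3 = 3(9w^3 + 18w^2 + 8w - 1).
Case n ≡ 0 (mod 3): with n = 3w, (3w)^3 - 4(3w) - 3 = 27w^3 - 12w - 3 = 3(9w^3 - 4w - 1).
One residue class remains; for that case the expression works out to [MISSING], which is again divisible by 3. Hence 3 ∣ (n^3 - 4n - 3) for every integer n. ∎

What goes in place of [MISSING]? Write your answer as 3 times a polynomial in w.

The residues treated are {2, 0}, so the missing case is n ≡ 1 (mod 3); write n = 3w+1.
Then (3w+1)^3 - 4(3w+1) - 3 = 27w^3 + 27w^2 - 3w - 6 = 3(9w^3 + 9w^2 - w - 2).

3(9w^3 + 9w^2 - w - 2)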